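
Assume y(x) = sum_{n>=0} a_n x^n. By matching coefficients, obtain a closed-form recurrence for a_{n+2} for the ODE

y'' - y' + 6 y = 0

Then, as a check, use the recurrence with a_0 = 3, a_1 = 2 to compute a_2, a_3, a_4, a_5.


Substitute y = sum_n a_n x^n.
y''(x) has coefficient (n+2)(n+1) a_{n+2} at x^n;
-y'(x) has coefficient -(n+1) a_{n+1} at x^n;
6 y(x) has coefficient 6 a_n at x^n.
Matching x^n: (n+2)(n+1) a_{n+2} - (n+1) a_{n+1} + 6 a_n = 0.
Thus a_{n+2} = [(n+1) a_{n+1} - 6 a_n] / ((n+1)(n+2)).

Check with a_0 = 3, a_1 = 2 (apply the recurrence for n = 0, 1, 2, 3): a_0 = 3, a_1 = 2, a_2 = -8, a_3 = -14/3, a_4 = 17/6, a_5 = 59/30.

a_(n+2) = [(n+1) a_(n+1) - 6 a_n] / ((n+1)(n+2)); check: a_0 = 3, a_1 = 2, a_2 = -8, a_3 = -14/3, a_4 = 17/6, a_5 = 59/30


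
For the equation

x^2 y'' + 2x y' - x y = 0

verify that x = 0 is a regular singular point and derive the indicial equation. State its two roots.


Divide by x^2 to reach normal form y'' + P_1(x) y' + P_2(x) y = 0 with P_1(x) = 2/x and P_2(x) = -1/x.
x = 0 is a singular point because the y'-coefficient 2/x has a pole at x = 0 and the y-coefficient -1/x has a pole at x = 0.
It is a regular singular point because x P_1(x) = p(x) = 2 and x^2 P_2(x) = q(x) = -x are polynomials, hence analytic at x = 0.
p(0) = 2,  q(0) = 0.
Indicial equation: r(r-1) + p(0) r + q(0) = 0, i.e. r^2 + (p(0) - 1) r + q(0) = 0, i.e. r^2 + 1 r = 0.
Discriminant: (1)^2 - 4(0) = 1, so r = (-1 ± 1)/2.
Solving: r_1 = 0, r_2 = -1.

indicial: r^2 + 1 r = 0; roots r_1 = 0, r_2 = -1


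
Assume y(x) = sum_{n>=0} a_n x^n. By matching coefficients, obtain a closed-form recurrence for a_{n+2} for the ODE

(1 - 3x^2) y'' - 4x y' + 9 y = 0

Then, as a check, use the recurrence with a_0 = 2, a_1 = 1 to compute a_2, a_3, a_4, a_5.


Substitute y = sum_n a_n x^n.
(1 - 3 x^2) y'' contributes (n+2)(n+1) a_{n+2} - 3 n(n-1) a_n at x^n.
-4 x y'(x) contributes -4 n a_n at x^n.
9 y(x) contributes 9 a_n at x^n.
Matching x^n: (n+2)(n+1) a_{n+2} + (-3 n(n-1) - 4 n + 9) a_n = 0.
Thus a_{n+2} = (3 n(n-1) + 4 n - 9) / ((n+1)(n+2)) * a_n.

Check with a_0 = 2, a_1 = 1 (apply the recurrence for n = 0, 1, 2, 3): a_0 = 2, a_1 = 1, a_2 = -9, a_3 = -5/6, a_4 = -15/4, a_5 = -7/8.

a_(n+2) = (3 n(n-1) + 4 n - 9) / ((n+1)(n+2)) * a_n; check: a_0 = 2, a_1 = 1, a_2 = -9, a_3 = -5/6, a_4 = -15/4, a_5 = -7/8


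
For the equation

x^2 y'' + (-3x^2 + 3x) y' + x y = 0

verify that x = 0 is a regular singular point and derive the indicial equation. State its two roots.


Divide by x^2 to reach normal form y'' + P_1(x) y' + P_2(x) y = 0 with P_1(x) = -3 + 3/x and P_2(x) = 1/x.
x = 0 is a singular point because the y'-coefficient -3 + 3/x has a pole at x = 0 and the y-coefficient 1/x has a pole at x = 0.
It is a regular singular point because x P_1(x) = p(x) = 3 - 3x and x^2 P_2(x) = q(x) = x are polynomials, hence analytic at x = 0.
p(0) = 3,  q(0) = 0.
Indicial equation: r(r-1) + p(0) r + q(0) = 0, i.e. r^2 + (p(0) - 1) r + q(0) = 0, i.e. r^2 + 2 r = 0.
Discriminant: (2)^2 - 4(0) = 4, so r = (-2 ± 2)/2.
Solving: r_1 = 0, r_2 = -2.

indicial: r^2 + 2 r = 0; roots r_1 = 0, r_2 = -2


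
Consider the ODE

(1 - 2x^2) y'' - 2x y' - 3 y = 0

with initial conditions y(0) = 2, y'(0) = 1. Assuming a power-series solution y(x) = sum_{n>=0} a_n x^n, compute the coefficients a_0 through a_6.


Ansatz: y(x) = sum_{n>=0} a_n x^n, so y'(x) = sum_{n>=1} n a_n x^(n-1) and y''(x) = sum_{n>=2} n(n-1) a_n x^(n-2).
Substitute into P(x) y'' + Q(x) y' + R(x) y = 0 with P(x) = 1 - 2x^2, Q(x) = -2x, R(x) = -3, and match powers of x.
Initial conditions: a_0 = 2, a_1 = 1.
Setting the coefficient of each power of x to zero and solving order by order (substituting the coefficients already found):
  x^0: 2 a_2 - 3 a_0 = 0  ->  2 a_2 = 3 a_0 = 6  ->  a_2 = 3
  x^1: 6 a_3 - 5 a_1 = 0  ->  6 a_3 = 5 a_1 = 5  ->  a_3 = 5/6
  x^2: 12 a_4 - 11 a_2 = 0  ->  12 a_4 = 11 a_2 = 33  ->  a_4 = 11/4
  x^3: 20 a_5 - 21 a_3 = 0  ->  20 a_5 = 21 a_3 = 35/2  ->  a_5 = 7/8
  x^4: 30 a_6 - 35 a_4 = 0  ->  30 a_6 = 35 a_4 = 385/4  ->  a_6 = 77/24
Truncated series: y(x) = 2 + x + 3 x^2 + (5/6) x^3 + (11/4) x^4 + (7/8) x^5 + (77/24) x^6 + O(x^7).

a_0 = 2; a_1 = 1; a_2 = 3; a_3 = 5/6; a_4 = 11/4; a_5 = 7/8; a_6 = 77/24


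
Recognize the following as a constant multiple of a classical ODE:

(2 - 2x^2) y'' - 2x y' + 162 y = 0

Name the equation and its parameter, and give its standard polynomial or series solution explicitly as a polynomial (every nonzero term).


All three coefficients share the factor 2; dividing through by 2 gives  (1 - x^2) y'' - x y' + 81 y = 0.
This matches the Chebyshev equation (1 - x^2) y'' - x y' + n^2 y = 0 (note the -x y' term, not -2x y') with n^2 = 81, so n = 9; the polynomial solution is T_9(x).
With y = sum_k a_k x^k, matching x^k gives (k+2)(k+1) a_{k+2} = (k^2 - n^2) a_k = (k - 9)(k + 9) a_k. The right side vanishes at k = 9, so the series with the parity of 9 terminates at degree 9.
Standard normalization: leading coefficient of T_n is 2^(n-1), so a_9 = 2^8 = 256. Work downward with a_k = (k+1)(k+2) a_{k+2} / ((k - 9)(k + 9)):
  a_7 = (8)(9)(256) / ((7 - 9)(7 + 9)) = 18432/(-32) = -576
  a_5 = (6)(7)(-576) / ((5 - 9)(5 + 9)) = -24192/(-56) = 432
  a_3 = (4)(5)(432) / ((3 - 9)(3 + 9)) = 8640/(-72) = -120
  a_1 = (2)(3)(-120) / ((1 - 9)(1 + 9)) = -720/(-80) = 9
Hence T_9(x) = 256 x^9 - 576 x^7 + 432 x^5 - 120 x^3 + 9 x.

T_9(x); series = 256 x^9 - 576 x^7 + 432 x^5 - 120 x^3 + 9 x


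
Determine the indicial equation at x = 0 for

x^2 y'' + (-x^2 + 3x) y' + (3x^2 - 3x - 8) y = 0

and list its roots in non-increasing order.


Divide by x^2 to reach normal form y'' + P_1(x) y' + P_2(x) y = 0 with P_1(x) = -1 + 3/x and P_2(x) = 3 - 3/x - 8/x^2.
x = 0 is a singular point because the y'-coefficient -1 + 3/x has a pole at x = 0 and the y-coefficient 3 - 3/x - 8/x^2 has a pole at x = 0.
It is a regular singular point because x P_1(x) = p(x) = 3 - x and x^2 P_2(x) = q(x) = 3x^2 - 3x - 8 are polynomials, hence analytic at x = 0.
p(0) = 3,  q(0) = -8.
Indicial equation: r(r-1) + p(0) r + q(0) = 0, i.e. r^2 + (p(0) - 1) r + q(0) = 0, i.e. r^2 + 2 r - 8 = 0.
Discriminant: (2)^2 - 4(-8) = 36, so r = (-2 ± 6)/2.
Solving: r_1 = 2, r_2 = -4.

indicial: r^2 + 2 r - 8 = 0; roots r_1 = 2, r_2 = -4


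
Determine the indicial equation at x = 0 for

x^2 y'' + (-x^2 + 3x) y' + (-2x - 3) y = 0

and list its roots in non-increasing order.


Divide by x^2 to reach normal form y'' + P_1(x) y' + P_2(x) y = 0 with P_1(x) = -1 + 3/x and P_2(x) = -2/x - 3/x^2.
x = 0 is a singular point because the y'-coefficient -1 + 3/x has a pole at x = 0 and the y-coefficient -2/x - 3/x^2 has a pole at x = 0.
It is a regular singular point because x P_1(x) = p(x) = 3 - x and x^2 P_2(x) = q(x) = -2x - 3 are polynomials, hence analytic at x = 0.
p(0) = 3,  q(0) = -3.
Indicial equation: r(r-1) + p(0) r + q(0) = 0, i.e. r^2 + (p(0) - 1) r + q(0) = 0, i.e. r^2 + 2 r - 3 = 0.
Discriminant: (2)^2 - 4(-3) = 16, so r = (-2 ± 4)/2.
Solving: r_1 = 1, r_2 = -3.

indicial: r^2 + 2 r - 3 = 0; roots r_1 = 1, r_2 = -3


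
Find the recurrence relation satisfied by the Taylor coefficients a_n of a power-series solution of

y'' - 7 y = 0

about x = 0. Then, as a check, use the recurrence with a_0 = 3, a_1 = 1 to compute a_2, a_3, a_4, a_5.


Substitute y = sum_n a_n x^n into y'' + (const) y = 0.
y''(x) = sum_{n>=0} (n+2)(n+1) a_{n+2} x^n.
The ODE becomes sum_n [(n+2)(n+1) a_{n+2} - 7 a_n] x^n = 0.
Setting each coefficient to zero gives the recurrence:
  (n+2)(n+1) a_{n+2} - 7 a_n = 0,
  a_{n+2} = 7 / ((n+1)(n+2)) a_n.

Check with a_0 = 3, a_1 = 1 (apply the recurrence for n = 0, 1, 2, 3): a_0 = 3, a_1 = 1, a_2 = 21/2, a_3 = 7/6, a_4 = 49/8, a_5 = 49/120.

a_{n+2} = 7/((n+1)(n+2)) * a_n; check: a_0 = 3, a_1 = 1, a_2 = 21/2, a_3 = 7/6, a_4 = 49/8, a_5 = 49/120


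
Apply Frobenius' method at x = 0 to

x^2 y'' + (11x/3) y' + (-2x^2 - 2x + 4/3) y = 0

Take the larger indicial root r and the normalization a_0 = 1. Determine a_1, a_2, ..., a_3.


Write in Frobenius form y'' + (p(x)/x) y' + (q(x)/x^2) y = 0:
  p(x) = 11/3,  q(x) = -2x^2 - 2x + 4/3.
Indicial equation: r(r-1) + (11/3) r + (4/3) = 0 -> roots r_1 = -2/3, r_2 = -2.
Take r = r_1 = -2/3. Let y(x) = x^r sum_{n>=0} a_n x^n with a_0 = 1.
Substitute y = x^r sum a_n x^n and match x^{r+n}. The recurrence is
  D(n) a_n - 2 a_{n-1} - 2 a_{n-2} = 0,  where D(n) = (r+n)(r+n-1) + (11/3)(r+n) + (4/3).
  a_n = [2 a_{n-1} + 2 a_{n-2}] / D(n).
Since the indicial polynomial factors as (r - r_1)(r - r_2), D(n) = (r_1 + n - r_1)(r_1 + n - r_2) = n(n + 4/3).
Evaluating step by step (a_0 = 1):
  n = 1: D(1) = 1(1 + 4/3) = 7/3; numerator = 2(1) = 2; a_1 = (2)/(7/3) = 6/7
  n = 2: D(2) = 2(2 + 4/3) = 20/3; numerator = 2(6/7) + 2(1) = 26/7; a_2 = (26/7)/(20/3) = 39/70
  n = 3: D(3) = 3(3 + 4/3) = 13; numerator = 2(39/70) + 2(6/7) = 99/35; a_3 = (99/35)/(13) = 99/455

r = -2/3; a_0 = 1; a_1 = 6/7; a_2 = 39/70; a_3 = 99/455


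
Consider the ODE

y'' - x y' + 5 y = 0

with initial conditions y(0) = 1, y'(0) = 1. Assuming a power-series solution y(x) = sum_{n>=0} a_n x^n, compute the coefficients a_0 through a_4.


Ansatz: y(x) = sum_{n>=0} a_n x^n, so y'(x) = sum_{n>=1} n a_n x^(n-1) and y''(x) = sum_{n>=2} n(n-1) a_n x^(n-2).
Substitute into P(x) y'' + Q(x) y' + R(x) y = 0 with P(x) = 1, Q(x) = -x, R(x) = 5, and match powers of x.
Initial conditions: a_0 = 1, a_1 = 1.
Setting the coefficient of each power of x to zero and solving order by order (substituting the coefficients already found):
  x^0: 2 a_2 + 5 a_0 = 0  ->  2 a_2 = -5 a_0 = -5  ->  a_2 = -5/2
  x^1: 6 a_3 + 4 a_1 = 0  ->  6 a_3 = -4 a_1 = -4  ->  a_3 = -2/3
  x^2: 12 a_4 + 3 a_2 = 0  ->  12 a_4 = -3 a_2 = 15/2  ->  a_4 = 5/8
Truncated series: y(x) = 1 + x - (5/2) x^2 - (2/3) x^3 + (5/8) x^4 + O(x^5).

a_0 = 1; a_1 = 1; a_2 = -5/2; a_3 = -2/3; a_4 = 5/8


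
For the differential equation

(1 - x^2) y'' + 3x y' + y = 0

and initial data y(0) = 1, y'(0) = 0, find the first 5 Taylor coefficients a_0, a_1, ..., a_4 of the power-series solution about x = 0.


Ansatz: y(x) = sum_{n>=0} a_n x^n, so y'(x) = sum_{n>=1} n a_n x^(n-1) and y''(x) = sum_{n>=2} n(n-1) a_n x^(n-2).
Substitute into P(x) y'' + Q(x) y' + R(x) y = 0 with P(x) = 1 - x^2, Q(x) = 3x, R(x) = 1, and match powers of x.
Initial conditions: a_0 = 1, a_1 = 0.
Setting the coefficient of each power of x to zero and solving order by order (substituting the coefficients already found):
  x^0: 2 a_2 + a_0 = 0  ->  2 a_2 = -a_0 = -1  ->  a_2 = -1/2
  x^1: 6 a_3 + 4 a_1 = 0  ->  6 a_3 = -4 a_1 = 0  ->  a_3 = 0
  x^2: 12 a_4 + 5 a_2 = 0  ->  12 a_4 = -5 a_2 = 5/2  ->  a_4 = 5/24
Truncated series: y(x) = 1 - (1/2) x^2 + (5/24) x^4 + O(x^5).

a_0 = 1; a_1 = 0; a_2 = -1/2; a_3 = 0; a_4 = 5/24


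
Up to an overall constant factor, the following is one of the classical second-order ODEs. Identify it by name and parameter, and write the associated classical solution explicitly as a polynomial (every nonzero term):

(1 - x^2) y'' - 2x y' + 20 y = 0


The equation is already in a standard form:  (1 - x^2) y'' - 2x y' + 20 y = 0.
This matches the Legendre equation (1 - x^2) y'' - 2x y' + n(n+1) y = 0 (note the -2x y' term) with n(n+1) = 20, so n = 4; the polynomial solution is P_4(x).
With y = sum_k a_k x^k, matching x^k gives (k+2)(k+1) a_{k+2} = [k(k+1) - n(n+1)] a_k = (k - 4)(k + 5) a_k. The right side vanishes at k = 4, so the series with the parity of 4 terminates at degree 4.
Standard normalization (P_n(1) = 1): leading coefficient (2n)!/(2^n (n!)^2) = 40320/(16*576) = 35/8, so a_4 = 35/8. Work downward with a_k = (k+1)(k+2) a_{k+2} / ((k - 4)(k + 5)):
  a_2 = (3)(4)(35/8) / ((2 - 4)(2 + 5)) = (105/2)/(-14) = -15/4
  a_0 = (1)(2)(-15/4) / ((0 - 4)(0 + 5)) = (-15/2)/(-20) = 3/8
Hence P_4(x) = 35 x^4/8 - 15 x^2/4 + 3/8.

P_4(x); series = 35 x^4/8 - 15 x^2/4 + 3/8


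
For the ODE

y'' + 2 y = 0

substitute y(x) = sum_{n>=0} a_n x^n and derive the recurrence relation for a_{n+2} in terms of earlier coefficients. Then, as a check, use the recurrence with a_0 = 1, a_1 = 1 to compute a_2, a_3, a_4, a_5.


Substitute y = sum_n a_n x^n into y'' + (const) y = 0.
y''(x) = sum_{n>=0} (n+2)(n+1) a_{n+2} x^n.
The ODE becomes sum_n [(n+2)(n+1) a_{n+2} + 2 a_n] x^n = 0.
Setting each coefficient to zero gives the recurrence:
  (n+2)(n+1) a_{n+2} + 2 a_n = 0,
  a_{n+2} = -2 / ((n+1)(n+2)) a_n.

Check with a_0 = 1, a_1 = 1 (apply the recurrence for n = 0, 1, 2, 3): a_0 = 1, a_1 = 1, a_2 = -1, a_3 = -1/3, a_4 = 1/6, a_5 = 1/30.

a_{n+2} = -2/((n+1)(n+2)) * a_n; check: a_0 = 1, a_1 = 1, a_2 = -1, a_3 = -1/3, a_4 = 1/6, a_5 = 1/30


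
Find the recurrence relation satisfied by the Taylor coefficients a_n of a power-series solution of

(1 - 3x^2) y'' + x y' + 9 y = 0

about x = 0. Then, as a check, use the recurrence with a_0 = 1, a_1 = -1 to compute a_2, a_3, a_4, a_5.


Substitute y = sum_n a_n x^n.
(1 - 3 x^2) y'' contributes (n+2)(n+1) a_{n+2} - 3 n(n-1) a_n at x^n.
x y'(x) contributes n a_n at x^n.
9 y(x) contributes 9 a_n at x^n.
Matching x^n: (n+2)(n+1) a_{n+2} + (-3 n(n-1) + n + 9) a_n = 0.
Thus a_{n+2} = (3 n(n-1) - n - 9) / ((n+1)(n+2)) * a_n.

Check with a_0 = 1, a_1 = -1 (apply the recurrence for n = 0, 1, 2, 3): a_0 = 1, a_1 = -1, a_2 = -9/2, a_3 = 5/3, a_4 = 15/8, a_5 = 1/2.

a_(n+2) = (3 n(n-1) - n - 9) / ((n+1)(n+2)) * a_n; check: a_0 = 1, a_1 = -1, a_2 = -9/2, a_3 = 5/3, a_4 = 15/8, a_5 = 1/2


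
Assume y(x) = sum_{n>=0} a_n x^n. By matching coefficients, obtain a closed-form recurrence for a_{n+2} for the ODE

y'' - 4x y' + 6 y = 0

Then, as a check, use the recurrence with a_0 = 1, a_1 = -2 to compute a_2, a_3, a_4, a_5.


Substitute y = sum_n a_n x^n.
y''(x) has coefficient (n+2)(n+1) a_{n+2} at x^n;
-4 x y'(x) has coefficient -4 n a_n at x^n (shift);
6 y(x) has coefficient 6 a_n at x^n.
Matching x^n: (n+2)(n+1) a_{n+2} + (-4n + 6) a_n = 0.
Thus a_{n+2} = (4n - 6) / ((n+1)(n+2)) * a_n.

Check with a_0 = 1, a_1 = -2 (apply the recurrence for n = 0, 1, 2, 3): a_0 = 1, a_1 = -2, a_2 = -3, a_3 = 2/3, a_4 = -1/2, a_5 = 1/5.

a_(n+2) = (4n - 6) / ((n+1)(n+2)) * a_n; check: a_0 = 1, a_1 = -2, a_2 = -3, a_3 = 2/3, a_4 = -1/2, a_5 = 1/5


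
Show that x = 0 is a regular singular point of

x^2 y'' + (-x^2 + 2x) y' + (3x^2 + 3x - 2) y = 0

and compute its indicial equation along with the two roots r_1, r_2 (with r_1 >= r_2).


Divide by x^2 to reach normal form y'' + P_1(x) y' + P_2(x) y = 0 with P_1(x) = -1 + 2/x and P_2(x) = 3 + 3/x - 2/x^2.
x = 0 is a singular point because the y'-coefficient -1 + 2/x has a pole at x = 0 and the y-coefficient 3 + 3/x - 2/x^2 has a pole at x = 0.
It is a regular singular point because x P_1(x) = p(x) = 2 - x and x^2 P_2(x) = q(x) = 3x^2 + 3x - 2 are polynomials, hence analytic at x = 0.
p(0) = 2,  q(0) = -2.
Indicial equation: r(r-1) + p(0) r + q(0) = 0, i.e. r^2 + (p(0) - 1) r + q(0) = 0, i.e. r^2 + 1 r - 2 = 0.
Discriminant: (1)^2 - 4(-2) = 9, so r = (-1 ± 3)/2.
Solving: r_1 = 1, r_2 = -2.

indicial: r^2 + 1 r - 2 = 0; roots r_1 = 1, r_2 = -2


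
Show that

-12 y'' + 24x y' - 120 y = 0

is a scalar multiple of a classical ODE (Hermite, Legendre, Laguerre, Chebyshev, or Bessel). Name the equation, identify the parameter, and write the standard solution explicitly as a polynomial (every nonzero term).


All three coefficients share the factor -12; dividing through by -12 gives  y'' - 2x y' + 10 y = 0.
This matches the Hermite equation y'' - 2x y' + 2n y = 0 with 2n = 10, so n = 5; the polynomial solution is H_5(x).
With y = sum_k a_k x^k, matching x^k gives (k+2)(k+1) a_{k+2} = 2(k - n) a_k = 2(k - 5) a_k. The right side vanishes at k = 5, so the series with the parity of 5 terminates at degree 5.
Standard normalization: leading coefficient of H_n is 2^n, so a_5 = 2^5 = 32. Work downward with a_k = (k+1)(k+2) a_{k+2} / (2(k - n)):
  a_3 = (4)(5)(32) / (2(3 - 5)) = 640/(-4) = -160
  a_1 = (2)(3)(-160) / (2(1 - 5)) = -960/(-8) = 120
Hence H_5(x) = 32 x^5 - 160 x^3 + 120 x.

H_5(x); series = 32 x^5 - 160 x^3 + 120 x


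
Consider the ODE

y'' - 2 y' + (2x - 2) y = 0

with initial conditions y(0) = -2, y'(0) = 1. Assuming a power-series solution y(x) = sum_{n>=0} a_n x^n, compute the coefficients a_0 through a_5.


Ansatz: y(x) = sum_{n>=0} a_n x^n, so y'(x) = sum_{n>=1} n a_n x^(n-1) and y''(x) = sum_{n>=2} n(n-1) a_n x^(n-2).
Substitute into P(x) y'' + Q(x) y' + R(x) y = 0 with P(x) = 1, Q(x) = -2, R(x) = 2x - 2, and match powers of x.
Initial conditions: a_0 = -2, a_1 = 1.
Setting the coefficient of each power of x to zero and solving order by order (substituting the coefficients already found):
  x^0: 2 a_2 - 2 a_1 - 2 a_0 = 0  ->  2 a_2 = 2 a_1 + 2 a_0 = -2  ->  a_2 = -1
  x^1: 6 a_3 - 4 a_2 - 2 a_1 + 2 a_0 = 0  ->  6 a_3 = 4 a_2 + 2 a_1 - 2 a_0 = 2  ->  a_3 = 1/3
  x^2: 12 a_4 - 6 a_3 - 2 a_2 + 2 a_1 = 0  ->  12 a_4 = 6 a_3 + 2 a_2 - 2 a_1 = -2  ->  a_4 = -1/6
  x^3: 20 a_5 - 8 a_4 - 2 a_3 + 2 a_2 = 0  ->  20 a_5 = 8 a_4 + 2 a_3 - 2 a_2 = 4/3  ->  a_5 = 1/15
Truncated series: y(x) = -2 + x - x^2 + (1/3) x^3 - (1/6) x^4 + (1/15) x^5 + O(x^6).

a_0 = -2; a_1 = 1; a_2 = -1; a_3 = 1/3; a_4 = -1/6; a_5 = 1/15


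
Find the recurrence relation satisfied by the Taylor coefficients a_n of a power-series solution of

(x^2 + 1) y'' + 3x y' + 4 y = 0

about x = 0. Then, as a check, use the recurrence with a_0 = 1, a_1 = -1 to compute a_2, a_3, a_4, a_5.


Substitute y = sum_n a_n x^n.
(1 + 1 x^2) y'' contributes (n+2)(n+1) a_{n+2} + n(n-1) a_n at x^n.
3 x y'(x) contributes 3 n a_n at x^n.
4 y(x) contributes 4 a_n at x^n.
Matching x^n: (n+2)(n+1) a_{n+2} + (n(n-1) + 3 n + 4) a_n = 0.
Thus a_{n+2} = (-n(n-1) - 3 n - 4) / ((n+1)(n+2)) * a_n.

Check with a_0 = 1, a_1 = -1 (apply the recurrence for n = 0, 1, 2, 3): a_0 = 1, a_1 = -1, a_2 = -2, a_3 = 7/6, a_4 = 2, a_5 = -133/120.

a_(n+2) = (-n(n-1) - 3 n - 4) / ((n+1)(n+2)) * a_n; check: a_0 = 1, a_1 = -1, a_2 = -2, a_3 = 7/6, a_4 = 2, a_5 = -133/120


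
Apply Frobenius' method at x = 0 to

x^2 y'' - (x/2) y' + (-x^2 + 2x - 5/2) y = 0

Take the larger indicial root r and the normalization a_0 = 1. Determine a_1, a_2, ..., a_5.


Write in Frobenius form y'' + (p(x)/x) y' + (q(x)/x^2) y = 0:
  p(x) = -1/2,  q(x) = -x^2 + 2x - 5/2.
Indicial equation: r(r-1) + (-1/2) r + (-5/2) = 0 -> roots r_1 = 5/2, r_2 = -1.
Take r = r_1 = 5/2. Let y(x) = x^r sum_{n>=0} a_n x^n with a_0 = 1.
Substitute y = x^r sum a_n x^n and match x^{r+n}. The recurrence is
  D(n) a_n + 2 a_{n-1} - 1 a_{n-2} = 0,  where D(n) = (r+n)(r+n-1) + (-1/2)(r+n) + (-5/2).
  a_n = [-2 a_{n-1} + 1 a_{n-2}] / D(n).
Since the indicial polynomial factors as (r - r_1)(r - r_2), D(n) = (r_1 + n - r_1)(r_1 + n - r_2) = n(n + 7/2).
Evaluating step by step (a_0 = 1):
  n = 1: D(1) = 1(1 + 7/2) = 9/2; numerator = -2(1) = -2; a_1 = (-2)/(9/2) = -4/9
  n = 2: D(2) = 2(2 + 7/2) = 11; numerator = -2(-4/9) + 1(1) = 17/9; a_2 = (17/9)/(11) = 17/99
  n = 3: D(3) = 3(3 + 7/2) = 39/2; numerator = -2(17/99) + 1(-4/9) = -26/33; a_3 = (-26/33)/(39/2) = -4/99
  n = 4: D(4) = 4(4 + 7/2) = 30; numerator = -2(-4/99) + 1(17/99) = 25/99; a_4 = (25/99)/(30) = 5/594
  n = 5: D(5) = 5(5 + 7/2) = 85/2; numerator = -2(5/594) + 1(-4/99) = -17/297; a_5 = (-17/297)/(85/2) = -2/1485

r = 5/2; a_0 = 1; a_1 = -4/9; a_2 = 17/99; a_3 = -4/99; a_4 = 5/594; a_5 = -2/1485


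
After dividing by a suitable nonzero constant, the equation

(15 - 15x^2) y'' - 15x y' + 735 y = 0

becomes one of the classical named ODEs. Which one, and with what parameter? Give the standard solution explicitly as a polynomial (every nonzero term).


All three coefficients share the factor 15; dividing through by 15 gives  (1 - x^2) y'' - x y' + 49 y = 0.
This matches the Chebyshev equation (1 - x^2) y'' - x y' + n^2 y = 0 (note the -x y' term, not -2x y') with n^2 = 49, so n = 7; the polynomial solution is T_7(x).
With y = sum_k a_k x^k, matching x^k gives (k+2)(k+1) a_{k+2} = (k^2 - n^2) a_k = (k - 7)(k + 7) a_k. The right side vanishes at k = 7, so the series with the parity of 7 terminates at degree 7.
Standard normalization: leading coefficient of T_n is 2^(n-1), so a_7 = 2^6 = 64. Work downward with a_k = (k+1)(k+2) a_{k+2} / ((k - 7)(k + 7)):
  a_5 = (6)(7)(64) / ((5 - 7)(5 + 7)) = 2688/(-24) = -112
  a_3 = (4)(5)(-112) / ((3 - 7)(3 + 7)) = -2240/(-40) = 56
  a_1 = (2)(3)(56) / ((1 - 7)(1 + 7)) = 336/(-48) = -7
Hence T_7(x) = 64 x^7 - 112 x^5 + 56 x^3 - 7 x.

T_7(x); series = 64 x^7 - 112 x^5 + 56 x^3 - 7 x


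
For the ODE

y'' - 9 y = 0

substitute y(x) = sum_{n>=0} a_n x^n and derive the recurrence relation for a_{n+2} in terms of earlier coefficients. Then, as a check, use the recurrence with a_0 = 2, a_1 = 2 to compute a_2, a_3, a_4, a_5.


Substitute y = sum_n a_n x^n into y'' + (const) y = 0.
y''(x) = sum_{n>=0} (n+2)(n+1) a_{n+2} x^n.
The ODE becomes sum_n [(n+2)(n+1) a_{n+2} - 9 a_n] x^n = 0.
Setting each coefficient to zero gives the recurrence:
  (n+2)(n+1) a_{n+2} - 9 a_n = 0,
  a_{n+2} = 9 / ((n+1)(n+2)) a_n.

Check with a_0 = 2, a_1 = 2 (apply the recurrence for n = 0, 1, 2, 3): a_0 = 2, a_1 = 2, a_2 = 9, a_3 = 3, a_4 = 27/4, a_5 = 27/20.

a_{n+2} = 9/((n+1)(n+2)) * a_n; check: a_0 = 2, a_1 = 2, a_2 = 9, a_3 = 3, a_4 = 27/4, a_5 = 27/20


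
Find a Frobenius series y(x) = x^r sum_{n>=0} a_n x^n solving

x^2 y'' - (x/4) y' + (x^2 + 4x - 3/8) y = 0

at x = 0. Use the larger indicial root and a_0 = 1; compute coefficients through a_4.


Write in Frobenius form y'' + (p(x)/x) y' + (q(x)/x^2) y = 0:
  p(x) = -1/4,  q(x) = x^2 + 4x - 3/8.
Indicial equation: r(r-1) + (-1/4) r + (-3/8) = 0 -> roots r_1 = 3/2, r_2 = -1/4.
Take r = r_1 = 3/2. Let y(x) = x^r sum_{n>=0} a_n x^n with a_0 = 1.
Substitute y = x^r sum a_n x^n and match x^{r+n}. The recurrence is
  D(n) a_n + 4 a_{n-1} + 1 a_{n-2} = 0,  where D(n) = (r+n)(r+n-1) + (-1/4)(r+n) + (-3/8).
  a_n = [-4 a_{n-1} - 1 a_{n-2}] / D(n).
Since the indicial polynomial factors as (r - r_1)(r - r_2), D(n) = (r_1 + n - r_1)(r_1 + n - r_2) = n(n + 7/4).
Evaluating step by step (a_0 = 1):
  n = 1: D(1) = 1(1 + 7/4) = 11/4; numerator = -4(1) = -4; a_1 = (-4)/(11/4) = -16/11
  n = 2: D(2) = 2(2 + 7/4) = 15/2; numerator = -4(-16/11) - 1(1) = 53/11; a_2 = (53/11)/(15/2) = 106/165
  n = 3: D(3) = 3(3 + 7/4) = 57/4; numerator = -4(106/165) - 1(-16/11) = -184/165; a_3 = (-184/165)/(57/4) = -736/9405
  n = 4: D(4) = 4(4 + 7/4) = 23; numerator = -4(-736/9405) - 1(106/165) = -3098/9405; a_4 = (-3098/9405)/(23) = -3098/216315

r = 3/2; a_0 = 1; a_1 = -16/11; a_2 = 106/165; a_3 = -736/9405; a_4 = -3098/216315


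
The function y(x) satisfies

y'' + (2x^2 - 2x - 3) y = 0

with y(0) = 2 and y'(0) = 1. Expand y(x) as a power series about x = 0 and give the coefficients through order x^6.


Ansatz: y(x) = sum_{n>=0} a_n x^n, so y'(x) = sum_{n>=1} n a_n x^(n-1) and y''(x) = sum_{n>=2} n(n-1) a_n x^(n-2).
Substitute into P(x) y'' + Q(x) y' + R(x) y = 0 with P(x) = 1, Q(x) = 0, R(x) = 2x^2 - 2x - 3, and match powers of x.
Initial conditions: a_0 = 2, a_1 = 1.
Setting the coefficient of each power of x to zero and solving order by order (substituting the coefficients already found):
  x^0: 2 a_2 - 3 a_0 = 0  ->  2 a_2 = 3 a_0 = 6  ->  a_2 = 3
  x^1: 6 a_3 - 3 a_1 - 2 a_0 = 0  ->  6 a_3 = 3 a_1 + 2 a_0 = 7  ->  a_3 = 7/6
  x^2: 12 a_4 - 3 a_2 - 2 a_1 + 2 a_0 = 0  ->  12 a_4 = 3 a_2 + 2 a_1 - 2 a_0 = 7  ->  a_4 = 7/12
  x^3: 20 a_5 - 3 a_3 - 2 a_2 + 2 a_1 = 0  ->  20 a_5 = 3 a_3 + 2 a_2 - 2 a_1 = 15/2  ->  a_5 = 3/8
  x^4: 30 a_6 - 3 a_4 - 2 a_3 + 2 a_2 = 0  ->  30 a_6 = 3 a_4 + 2 a_3 - 2 a_2 = -23/12  ->  a_6 = -23/360
Truncated series: y(x) = 2 + x + 3 x^2 + (7/6) x^3 + (7/12) x^4 + (3/8) x^5 - (23/360) x^6 + O(x^7).

a_0 = 2; a_1 = 1; a_2 = 3; a_3 = 7/6; a_4 = 7/12; a_5 = 3/8; a_6 = -23/360


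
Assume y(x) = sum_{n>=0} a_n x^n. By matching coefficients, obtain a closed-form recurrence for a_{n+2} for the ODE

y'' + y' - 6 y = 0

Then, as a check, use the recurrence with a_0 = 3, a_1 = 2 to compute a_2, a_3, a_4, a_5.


Substitute y = sum_n a_n x^n.
y''(x) has coefficient (n+2)(n+1) a_{n+2} at x^n;
y'(x) has coefficient (n+1) a_{n+1} at x^n;
-6 y(x) has coefficient -6 a_n at x^n.
Matching x^n: (n+2)(n+1) a_{n+2} + (n+1) a_{n+1} - 6 a_n = 0.
Thus a_{n+2} = [-(n+1) a_{n+1} + 6 a_n] / ((n+1)(n+2)).

Check with a_0 = 3, a_1 = 2 (apply the recurrence for n = 0, 1, 2, 3): a_0 = 3, a_1 = 2, a_2 = 8, a_3 = -2/3, a_4 = 25/6, a_5 = -31/30.

a_(n+2) = [-(n+1) a_(n+1) + 6 a_n] / ((n+1)(n+2)); check: a_0 = 3, a_1 = 2, a_2 = 8, a_3 = -2/3, a_4 = 25/6, a_5 = -31/30


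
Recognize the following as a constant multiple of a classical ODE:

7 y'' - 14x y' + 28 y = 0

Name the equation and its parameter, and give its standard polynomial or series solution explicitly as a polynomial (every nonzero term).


All three coefficients share the factor 7; dividing through by 7 gives  y'' - 2x y' + 4 y = 0.
This matches the Hermite equation y'' - 2x y' + 2n y = 0 with 2n = 4, so n = 2; the polynomial solution is H_2(x).
With y = sum_k a_k x^k, matching x^k gives (k+2)(k+1) a_{k+2} = 2(k - n) a_k = 2(k - 2) a_k. The right side vanishes at k = 2, so the series with the parity of 2 terminates at degree 2.
Standard normalization: leading coefficient of H_n is 2^n, so a_2 = 2^2 = 4. Work downward with a_k = (k+1)(k+2) a_{k+2} / (2(k - n)):
  a_0 = (1)(2)(4) / (2(0 - 2)) = 8/(-4) = -2
Hence H_2(x) = 4 x^2 - 2.

H_2(x); series = 4 x^2 - 2


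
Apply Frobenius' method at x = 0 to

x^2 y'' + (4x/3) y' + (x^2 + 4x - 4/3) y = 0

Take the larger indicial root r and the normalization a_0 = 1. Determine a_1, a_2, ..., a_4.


Write in Frobenius form y'' + (p(x)/x) y' + (q(x)/x^2) y = 0:
  p(x) = 4/3,  q(x) = x^2 + 4x - 4/3.
Indicial equation: r(r-1) + (4/3) r + (-4/3) = 0 -> roots r_1 = 1, r_2 = -4/3.
Take r = r_1 = 1. Let y(x) = x^r sum_{n>=0} a_n x^n with a_0 = 1.
Substitute y = x^r sum a_n x^n and match x^{r+n}. The recurrence is
  D(n) a_n + 4 a_{n-1} + 1 a_{n-2} = 0,  where D(n) = (r+n)(r+n-1) + (4/3)(r+n) + (-4/3).
  a_n = [-4 a_{n-1} - 1 a_{n-2}] / D(n).
Since the indicial polynomial factors as (r - r_1)(r - r_2), D(n) = (r_1 + n - r_1)(r_1 + n - r_2) = n(n + 7/3).
Evaluating step by step (a_0 = 1):
  n = 1: D(1) = 1(1 + 7/3) = 10/3; numerator = -4(1) = -4; a_1 = (-4)/(10/3) = -6/5
  n = 2: D(2) = 2(2 + 7/3) = 26/3; numerator = -4(-6/5) - 1(1) = 19/5; a_2 = (19/5)/(26/3) = 57/130
  n = 3: D(3) = 3(3 + 7/3) = 16; numerator = -4(57/130) - 1(-6/5) = -36/65; a_3 = (-36/65)/(16) = -9/260
  n = 4: D(4) = 4(4 + 7/3) = 76/3; numerator = -4(-9/260) - 1(57/130) = -3/10; a_4 = (-3/10)/(76/3) = -9/760

r = 1; a_0 = 1; a_1 = -6/5; a_2 = 57/130; a_3 = -9/260; a_4 = -9/760


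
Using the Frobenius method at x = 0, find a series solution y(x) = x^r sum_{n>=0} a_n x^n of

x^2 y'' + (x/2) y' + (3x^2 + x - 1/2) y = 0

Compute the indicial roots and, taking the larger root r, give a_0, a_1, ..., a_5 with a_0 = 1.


Write in Frobenius form y'' + (p(x)/x) y' + (q(x)/x^2) y = 0:
  p(x) = 1/2,  q(x) = 3x^2 + x - 1/2.
Indicial equation: r(r-1) + (1/2) r + (-1/2) = 0 -> roots r_1 = 1, r_2 = -1/2.
Take r = r_1 = 1. Let y(x) = x^r sum_{n>=0} a_n x^n with a_0 = 1.
Substitute y = x^r sum a_n x^n and match x^{r+n}. The recurrence is
  D(n) a_n + 1 a_{n-1} + 3 a_{n-2} = 0,  where D(n) = (r+n)(r+n-1) + (1/2)(r+n) + (-1/2).
  a_n = [-1 a_{n-1} - 3 a_{n-2}] / D(n).
Since the indicial polynomial factors as (r - r_1)(r - r_2), D(n) = (r_1 + n - r_1)(r_1 + n - r_2) = n(n + 3/2).
Evaluating step by step (a_0 = 1):
  n = 1: D(1) = 1(1 + 3/2) = 5/2; numerator = -1(1) = -1; a_1 = (-1)/(5/2) = -2/5
  n = 2: D(2) = 2(2 + 3/2) = 7; numerator = -1(-2/5) - 3(1) = -13/5; a_2 = (-13/5)/(7) = -13/35
  n = 3: D(3) = 3(3 + 3/2) = 27/2; numerator = -1(-13/35) - 3(-2/5) = 11/7; a_3 = (11/7)/(27/2) = 22/189
  n = 4: D(4) = 4(4 + 3/2) = 22; numerator = -1(22/189) - 3(-13/35) = 943/945; a_4 = (943/945)/(22) = 943/20790
  n = 5: D(5) = 5(5 + 3/2) = 65/2; numerator = -1(943/20790) - 3(22/189) = -8203/20790; a_5 = (-8203/20790)/(65/2) = -631/51975

r = 1; a_0 = 1; a_1 = -2/5; a_2 = -13/35; a_3 = 22/189; a_4 = 943/20790; a_5 = -631/51975


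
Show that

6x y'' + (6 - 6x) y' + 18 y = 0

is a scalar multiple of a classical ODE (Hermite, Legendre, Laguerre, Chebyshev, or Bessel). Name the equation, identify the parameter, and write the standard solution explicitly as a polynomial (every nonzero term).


All three coefficients share the factor 6; dividing through by 6 gives  x y'' + (1 - x) y' + 3 y = 0.
This matches the Laguerre equation x y'' + (1 - x) y' + n y = 0 with n = 3; the polynomial solution is L_3(x).
With y = sum_k a_k x^k, matching x^k gives (k+1)k a_{k+1} + (k+1) a_{k+1} - k a_k + n a_k = 0, i.e. (k+1)^2 a_{k+1} = (k - n) a_k = (k - 3) a_k. The right side vanishes at k = 3, so the series terminates at degree 3.
Standard normalization L_n(0) = 1 gives a_0 = 1. Work upward with a_{k+1} = (k - 3) a_k / (k+1)^2:
  a_1 = (0 - 3)(1) / 1^2 = -3/1 = -3
  a_2 = (1 - 3)(-3) / 2^2 = 6/4 = 3/2
  a_3 = (2 - 3)(3/2) / 3^2 = (-3/2)/9 = -1/6
Hence L_3(x) = -x^3/6 + 3 x^2/2 - 3 x + 1.

L_3(x); series = -x^3/6 + 3 x^2/2 - 3 x + 1


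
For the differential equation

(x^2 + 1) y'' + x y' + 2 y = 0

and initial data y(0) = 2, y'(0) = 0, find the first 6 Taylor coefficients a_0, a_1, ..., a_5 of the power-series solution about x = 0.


Ansatz: y(x) = sum_{n>=0} a_n x^n, so y'(x) = sum_{n>=1} n a_n x^(n-1) and y''(x) = sum_{n>=2} n(n-1) a_n x^(n-2).
Substitute into P(x) y'' + Q(x) y' + R(x) y = 0 with P(x) = x^2 + 1, Q(x) = x, R(x) = 2, and match powers of x.
Initial conditions: a_0 = 2, a_1 = 0.
Setting the coefficient of each power of x to zero and solving order by order (substituting the coefficients already found):
  x^0: 2 a_2 + 2 a_0 = 0  ->  2 a_2 = -2 a_0 = -4  ->  a_2 = -2
  x^1: 6 a_3 + 3 a_1 = 0  ->  6 a_3 = -3 a_1 = 0  ->  a_3 = 0
  x^2: 12 a_4 + 6 a_2 = 0  ->  12 a_4 = -6 a_2 = 12  ->  a_4 = 1
  x^3: 20 a_5 + 11 a_3 = 0  ->  20 a_5 = -11 a_3 = 0  ->  a_5 = 0
Truncated series: y(x) = 2 - 2 x^2 + x^4 + O(x^6).

a_0 = 2; a_1 = 0; a_2 = -2; a_3 = 0; a_4 = 1; a_5 = 0


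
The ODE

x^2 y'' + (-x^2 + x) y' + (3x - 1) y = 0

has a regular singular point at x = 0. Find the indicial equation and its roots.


Divide by x^2 to reach normal form y'' + P_1(x) y' + P_2(x) y = 0 with P_1(x) = -1 + 1/x and P_2(x) = 3/x - 1/x^2.
x = 0 is a singular point because the y'-coefficient -1 + 1/x has a pole at x = 0 and the y-coefficient 3/x - 1/x^2 has a pole at x = 0.
It is a regular singular point because x P_1(x) = p(x) = 1 - x and x^2 P_2(x) = q(x) = 3x - 1 are polynomials, hence analytic at x = 0.
p(0) = 1,  q(0) = -1.
Indicial equation: r(r-1) + p(0) r + q(0) = 0, i.e. r^2 + (p(0) - 1) r + q(0) = 0, i.e. r^2 - 1 = 0.
Discriminant: (0)^2 - 4(-1) = 4, so r = (0 ± 2)/2.
Solving: r_1 = 1, r_2 = -1.

indicial: r^2 - 1 = 0; roots r_1 = 1, r_2 = -1


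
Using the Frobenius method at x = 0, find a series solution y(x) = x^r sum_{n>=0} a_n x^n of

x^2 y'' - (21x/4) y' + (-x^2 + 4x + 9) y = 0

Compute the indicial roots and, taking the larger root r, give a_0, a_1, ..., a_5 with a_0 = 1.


Write in Frobenius form y'' + (p(x)/x) y' + (q(x)/x^2) y = 0:
  p(x) = -21/4,  q(x) = -x^2 + 4x + 9.
Indicial equation: r(r-1) + (-21/4) r + (9) = 0 -> roots r_1 = 4, r_2 = 9/4.
Take r = r_1 = 4. Let y(x) = x^r sum_{n>=0} a_n x^n with a_0 = 1.
Substitute y = x^r sum a_n x^n and match x^{r+n}. The recurrence is
  D(n) a_n + 4 a_{n-1} - 1 a_{n-2} = 0,  where D(n) = (r+n)(r+n-1) + (-21/4)(r+n) + (9).
  a_n = [-4 a_{n-1} + 1 a_{n-2}] / D(n).
Since the indicial polynomial factors as (r - r_1)(r - r_2), D(n) = (r_1 + n - r_1)(r_1 + n - r_2) = n(n + 7/4).
Evaluating step by step (a_0 = 1):
  n = 1: D(1) = 1(1 + 7/4) = 11/4; numerator = -4(1) = -4; a_1 = (-4)/(11/4) = -16/11
  n = 2: D(2) = 2(2 + 7/4) = 15/2; numerator = -4(-16/11) + 1(1) = 75/11; a_2 = (75/11)/(15/2) = 10/11
  n = 3: D(3) = 3(3 + 7/4) = 57/4; numerator = -4(10/11) + 1(-16/11) = -56/11; a_3 = (-56/11)/(57/4) = -224/627
  n = 4: D(4) = 4(4 + 7/4) = 23; numerator = -4(-224/627) + 1(10/11) = 1466/627; a_4 = (1466/627)/(23) = 1466/14421
  n = 5: D(5) = 5(5 + 7/4) = 135/4; numerator = -4(1466/14421) + 1(-224/627) = -3672/4807; a_5 = (-3672/4807)/(135/4) = -544/24035

r = 4; a_0 = 1; a_1 = -16/11; a_2 = 10/11; a_3 = -224/627; a_4 = 1466/14421; a_5 = -544/24035


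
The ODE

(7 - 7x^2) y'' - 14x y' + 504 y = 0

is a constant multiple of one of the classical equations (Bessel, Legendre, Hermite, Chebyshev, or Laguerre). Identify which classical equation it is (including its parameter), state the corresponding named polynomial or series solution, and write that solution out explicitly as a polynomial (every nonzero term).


All three coefficients share the factor 7; dividing through by 7 gives  (1 - x^2) y'' - 2x y' + 72 y = 0.
This matches the Legendre equation (1 - x^2) y'' - 2x y' + n(n+1) y = 0 (note the -2x y' term) with n(n+1) = 72, so n = 8; the polynomial solution is P_8(x).
With y = sum_k a_k x^k, matching x^k gives (k+2)(k+1) a_{k+2} = [k(k+1) - n(n+1)] a_k = (k - 8)(k + 9) a_k. The right side vanishes at k = 8, so the series with the parity of 8 terminates at degree 8.
Standard normalization (P_n(1) = 1): leading coefficient (2n)!/(2^n (n!)^2) = 20922789888000/(256*1625702400) = 6435/128, so a_8 = 6435/128. Work downward with a_k = (k+1)(k+2) a_{k+2} / ((k - 8)(k + 9)):
  a_6 = (7)(8)(6435/128) / ((6 - 8)(6 + 9)) = (45045/16)/(-30) = -3003/32
  a_4 = (5)(6)(-3003/32) / ((4 - 8)(4 + 9)) = (-45045/16)/(-52) = 3465/64
  a_2 = (3)(4)(3465/64) / ((2 - 8)(2 + 9)) = (10395/16)/(-66) = -315/32
  a_0 = (1)(2)(-315/32) / ((0 - 8)(0 + 9)) = (-315/16)/(-72) = 35/128
Hence P_8(x) = 6435 x^8/128 - 3003 x^6/32 + 3465 x^4/64 - 315 x^2/32 + 35/128.

P_8(x); series = 6435 x^8/128 - 3003 x^6/32 + 3465 x^4/64 - 315 x^2/32 + 35/128


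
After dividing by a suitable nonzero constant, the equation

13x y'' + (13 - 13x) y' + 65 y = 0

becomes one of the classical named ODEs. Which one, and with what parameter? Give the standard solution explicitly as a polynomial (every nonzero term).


All three coefficients share the factor 13; dividing through by 13 gives  x y'' + (1 - x) y' + 5 y = 0.
This matches the Laguerre equation x y'' + (1 - x) y' + n y = 0 with n = 5; the polynomial solution is L_5(x).
With y = sum_k a_k x^k, matching x^k gives (k+1)k a_{k+1} + (k+1) a_{k+1} - k a_k + n a_k = 0, i.e. (k+1)^2 a_{k+1} = (k - n) a_k = (k - 5) a_k. The right side vanishes at k = 5, so the series terminates at degree 5.
Standard normalization L_n(0) = 1 gives a_0 = 1. Work upward with a_{k+1} = (k - 5) a_k / (k+1)^2:
  a_1 = (0 - 5)(1) / 1^2 = -5/1 = -5
  a_2 = (1 - 5)(-5) / 2^2 = 20/4 = 5
  a_3 = (2 - 5)(5) / 3^2 = -15/9 = -5/3
  a_4 = (3 - 5)(-5/3) / 4^2 = (10/3)/16 = 5/24
  a_5 = (4 - 5)(5/24) / 5^2 = (-5/24)/25 = -1/120
Hence L_5(x) = -x^5/120 + 5 x^4/24 - 5 x^3/3 + 5 x^2 - 5 x + 1.

L_5(x); series = -x^5/120 + 5 x^4/24 - 5 x^3/3 + 5 x^2 - 5 x + 1


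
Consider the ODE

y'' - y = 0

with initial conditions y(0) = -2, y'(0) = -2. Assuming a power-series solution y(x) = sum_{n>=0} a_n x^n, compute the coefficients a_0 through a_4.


Ansatz: y(x) = sum_{n>=0} a_n x^n, so y'(x) = sum_{n>=1} n a_n x^(n-1) and y''(x) = sum_{n>=2} n(n-1) a_n x^(n-2).
Substitute into P(x) y'' + Q(x) y' + R(x) y = 0 with P(x) = 1, Q(x) = 0, R(x) = -1, and match powers of x.
Initial conditions: a_0 = -2, a_1 = -2.
Setting the coefficient of each power of x to zero and solving order by order (substituting the coefficients already found):
  x^0: 2 a_2 - a_0 = 0  ->  2 a_2 = a_0 = -2  ->  a_2 = -1
  x^1: 6 a_3 - a_1 = 0  ->  6 a_3 = a_1 = -2  ->  a_3 = -1/3
  x^2: 12 a_4 - a_2 = 0  ->  12 a_4 = a_2 = -1  ->  a_4 = -1/12
Truncated series: y(x) = -2 - 2 x - x^2 - (1/3) x^3 - (1/12) x^4 + O(x^5).

a_0 = -2; a_1 = -2; a_2 = -1; a_3 = -1/3; a_4 = -1/12


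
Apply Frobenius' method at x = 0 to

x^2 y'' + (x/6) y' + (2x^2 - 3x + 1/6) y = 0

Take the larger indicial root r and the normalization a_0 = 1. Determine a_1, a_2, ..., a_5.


Write in Frobenius form y'' + (p(x)/x) y' + (q(x)/x^2) y = 0:
  p(x) = 1/6,  q(x) = 2x^2 - 3x + 1/6.
Indicial equation: r(r-1) + (1/6) r + (1/6) = 0 -> roots r_1 = 1/2, r_2 = 1/3.
Take r = r_1 = 1/2. Let y(x) = x^r sum_{n>=0} a_n x^n with a_0 = 1.
Substitute y = x^r sum a_n x^n and match x^{r+n}. The recurrence is
  D(n) a_n - 3 a_{n-1} + 2 a_{n-2} = 0,  where D(n) = (r+n)(r+n-1) + (1/6)(r+n) + (1/6).
  a_n = [3 a_{n-1} - 2 a_{n-2}] / D(n).
Since the indicial polynomial factors as (r - r_1)(r - r_2), D(n) = (r_1 + n - r_1)(r_1 + n - r_2) = n(n + 1/6).
Evaluating step by step (a_0 = 1):
  n = 1: D(1) = 1(1 + 1/6) = 7/6; numerator = 3(1) = 3; a_1 = (3)/(7/6) = 18/7
  n = 2: D(2) = 2(2 + 1/6) = 13/3; numerator = 3(18/7) - 2(1) = 40/7; a_2 = (40/7)/(13/3) = 120/91
  n = 3: D(3) = 3(3 + 1/6) = 19/2; numerator = 3(120/91) - 2(18/7) = -108/91; a_3 = (-108/91)/(19/2) = -216/1729
  n = 4: D(4) = 4(4 + 1/6) = 50/3; numerator = 3(-216/1729) - 2(120/91) = -744/247; a_4 = (-744/247)/(50/3) = -1116/6175
  n = 5: D(5) = 5(5 + 1/6) = 155/6; numerator = 3(-1116/6175) - 2(-216/1729) = -972/3325; a_5 = (-972/3325)/(155/6) = -5832/515375

r = 1/2; a_0 = 1; a_1 = 18/7; a_2 = 120/91; a_3 = -216/1729; a_4 = -1116/6175; a_5 = -5832/515375


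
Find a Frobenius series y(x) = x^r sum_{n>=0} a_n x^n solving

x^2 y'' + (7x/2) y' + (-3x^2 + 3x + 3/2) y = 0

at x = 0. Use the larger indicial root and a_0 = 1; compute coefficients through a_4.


Write in Frobenius form y'' + (p(x)/x) y' + (q(x)/x^2) y = 0:
  p(x) = 7/2,  q(x) = -3x^2 + 3x + 3/2.
Indicial equation: r(r-1) + (7/2) r + (3/2) = 0 -> roots r_1 = -1, r_2 = -3/2.
Take r = r_1 = -1. Let y(x) = x^r sum_{n>=0} a_n x^n with a_0 = 1.
Substitute y = x^r sum a_n x^n and match x^{r+n}. The recurrence is
  D(n) a_n + 3 a_{n-1} - 3 a_{n-2} = 0,  where D(n) = (r+n)(r+n-1) + (7/2)(r+n) + (3/2).
  a_n = [-3 a_{n-1} + 3 a_{n-2}] / D(n).
Since the indicial polynomial factors as (r - r_1)(r - r_2), D(n) = (r_1 + n - r_1)(r_1 + n - r_2) = n(n + 1/2).
Evaluating step by step (a_0 = 1):
  n = 1: D(1) = 1(1 + 1/2) = 3/2; numerator = -3(1) = -3; a_1 = (-3)/(3/2) = -2
  n = 2: D(2) = 2(2 + 1/2) = 5; numerator = -3(-2) + 3(1) = 9; a_2 = (9)/(5) = 9/5
  n = 3: D(3) = 3(3 + 1/2) = 21/2; numerator = -3(9/5) + 3(-2) = -57/5; a_3 = (-57/5)/(21/2) = -38/35
  n = 4: D(4) = 4(4 + 1/2) = 18; numerator = -3(-38/35) + 3(9/5) = 303/35; a_4 = (303/35)/(18) = 101/210

r = -1; a_0 = 1; a_1 = -2; a_2 = 9/5; a_3 = -38/35; a_4 = 101/210


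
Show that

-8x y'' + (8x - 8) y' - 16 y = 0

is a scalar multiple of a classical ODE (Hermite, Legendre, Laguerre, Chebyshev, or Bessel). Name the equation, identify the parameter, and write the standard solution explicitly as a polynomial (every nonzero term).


All three coefficients share the factor -8; dividing through by -8 gives  x y'' + (1 - x) y' + 2 y = 0.
This matches the Laguerre equation x y'' + (1 - x) y' + n y = 0 with n = 2; the polynomial solution is L_2(x).
With y = sum_k a_k x^k, matching x^k gives (k+1)k a_{k+1} + (k+1) a_{k+1} - k a_k + n a_k = 0, i.e. (k+1)^2 a_{k+1} = (k - n) a_k = (k - 2) a_k. The right side vanishes at k = 2, so the series terminates at degree 2.
Standard normalization L_n(0) = 1 gives a_0 = 1. Work upward with a_{k+1} = (k - 2) a_k / (k+1)^2:
  a_1 = (0 - 2)(1) / 1^2 = -2/1 = -2
  a_2 = (1 - 2)(-2) / 2^2 = 2/4 = 1/2
Hence L_2(x) = x^2/2 - 2 x + 1.

L_2(x); series = x^2/2 - 2 x + 1


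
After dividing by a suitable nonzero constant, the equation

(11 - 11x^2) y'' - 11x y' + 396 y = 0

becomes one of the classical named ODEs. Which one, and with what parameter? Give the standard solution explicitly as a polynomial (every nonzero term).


All three coefficients share the factor 11; dividing through by 11 gives  (1 - x^2) y'' - x y' + 36 y = 0.
This matches the Chebyshev equation (1 - x^2) y'' - x y' + n^2 y = 0 (note the -x y' term, not -2x y') with n^2 = 36, so n = 6; the polynomial solution is T_6(x).
With y = sum_k a_k x^k, matching x^k gives (k+2)(k+1) a_{k+2} = (k^2 - n^2) a_k = (k - 6)(k + 6) a_k. The right side vanishes at k = 6, so the series with the parity of 6 terminates at degree 6.
Standard normalization: leading coefficient of T_n is 2^(n-1), so a_6 = 2^5 = 32. Work downward with a_k = (k+1)(k+2) a_{k+2} / ((k - 6)(k + 6)):
  a_4 = (5)(6)(32) / ((4 - 6)(4 + 6)) = 960/(-20) = -48
  a_2 = (3)(4)(-48) / ((2 - 6)(2 + 6)) = -576/(-32) = 18
  a_0 = (1)(2)(18) / ((0 - 6)(0 + 6)) = 36/(-36) = -1
Hence T_6(x) = 32 x^6 - 48 x^4 + 18 x^2 - 1.

T_6(x); series = 32 x^6 - 48 x^4 + 18 x^2 - 1
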